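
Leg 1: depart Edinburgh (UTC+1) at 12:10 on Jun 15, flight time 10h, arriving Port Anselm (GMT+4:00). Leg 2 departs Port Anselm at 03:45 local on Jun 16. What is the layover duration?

2 hours 35 minutes

Convert departure to UTC: 12:10 − 1:00 = 11:10 UTC on Jun 15.
Add 10 hours flight time → 21:10 UTC.
Port Anselm is UTC+4:00, so local arrival = 21:10 + 4:00 = 01:10 on Jun 16.
Layover = 03:45 − 01:10 = 2 hours 35 minutes.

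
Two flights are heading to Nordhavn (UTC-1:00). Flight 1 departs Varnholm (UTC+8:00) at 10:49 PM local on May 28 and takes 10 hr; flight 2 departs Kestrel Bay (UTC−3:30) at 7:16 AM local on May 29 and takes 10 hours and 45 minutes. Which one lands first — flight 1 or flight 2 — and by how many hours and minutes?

the first, by 20 hours 42 minutes

Flight 1 in UTC: 10:49 PM − 8:00 = 2:49 PM on May 28.
+10 hours → arrive 12:49 AM UTC on May 29.
Flight 2 in UTC: 7:16 AM + 3:30 = 10:46 AM on May 29.
+10 hours 45 minutes → arrive 9:31 PM UTC on May 29.
Flight 1 lands earlier by 20 hours 42 minutes.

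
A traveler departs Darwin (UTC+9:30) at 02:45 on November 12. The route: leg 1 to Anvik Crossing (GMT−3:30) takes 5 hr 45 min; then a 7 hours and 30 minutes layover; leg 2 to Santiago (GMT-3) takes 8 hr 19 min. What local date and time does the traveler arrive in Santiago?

11:49 on November 12

Convert departure to UTC: 02:45 − 9:30 = 17:15 UTC on Nov 11.
Add 5 hours and 45 minutes leg 1 → 23:00 UTC.
Add 7 hours 30 minutes layover in Anvik Crossing → 06:30 UTC (Nov 12).
Add 8 hours and 19 minutes leg 2 → 14:49 UTC.
Santiago is UTC−3:00, so local arrival = 14:49 − 3:00 = 11:49 on Nov 12.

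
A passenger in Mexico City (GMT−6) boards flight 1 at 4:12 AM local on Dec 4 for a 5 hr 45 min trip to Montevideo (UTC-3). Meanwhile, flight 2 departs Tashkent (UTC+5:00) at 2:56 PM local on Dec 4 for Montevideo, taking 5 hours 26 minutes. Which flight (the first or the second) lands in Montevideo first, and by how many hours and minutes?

the second, by 35 minutes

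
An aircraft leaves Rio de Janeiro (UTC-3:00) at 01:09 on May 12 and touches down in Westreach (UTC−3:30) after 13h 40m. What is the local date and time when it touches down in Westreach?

Convert departure to UTC: 01:09 + 3:00 = 04:09 UTC on May 12.
Add 13 hours and 40 minutes travel time → 17:49 UTC.
Westreach is UTC−3:30, so local arrival = 17:49 − 3:30 = 14:19 on May 12.

14:19 on May 12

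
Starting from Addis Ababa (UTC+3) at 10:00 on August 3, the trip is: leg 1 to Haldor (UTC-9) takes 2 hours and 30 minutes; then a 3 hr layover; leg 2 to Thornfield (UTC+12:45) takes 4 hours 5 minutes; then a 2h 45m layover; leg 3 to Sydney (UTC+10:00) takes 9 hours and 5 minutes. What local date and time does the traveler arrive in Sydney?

Convert departure to UTC: 10:00 − 3:00 = 07:00 UTC on Aug 3.
Add 2 hours and 30 minutes leg 1 → 09:30 UTC.
Add 3 hours layover in Haldor → 12:30 UTC.
Add 4 hours and 5 minutes leg 2 → 16:35 UTC.
Add 2 hours 45 minutes layover in Thornfield → 19:20 UTC.
Add 9 hours 5 minutes leg 3 → 04:25 UTC (Aug 4).
Sydney is UTC+10:00, so local arrival = 04:25 + 10:00 = 14:25 on Aug 4.

14:25 on Aug 4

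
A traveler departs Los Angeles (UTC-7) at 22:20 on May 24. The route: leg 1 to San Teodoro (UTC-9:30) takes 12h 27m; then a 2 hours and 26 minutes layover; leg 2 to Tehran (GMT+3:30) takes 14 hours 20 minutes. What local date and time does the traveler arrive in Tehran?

Convert departure to UTC: 22:20 + 7:00 = 05:20 UTC on May 25.
Add 12 hours and 27 minutes leg 1 → 17:47 UTC.
Add 2 hours 26 minutes layover in San Teodoro → 20:13 UTC.
Add 14 hours and 20 minutes leg 2 → 10:33 UTC (May 26).
Tehran is UTC+3:30, so local arrival = 10:33 + 3:30 = 14:03 on May 26.

14:03 on May 26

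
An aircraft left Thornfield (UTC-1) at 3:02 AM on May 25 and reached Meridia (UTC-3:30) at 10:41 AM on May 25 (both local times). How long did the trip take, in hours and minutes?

Departure in UTC: 3:02 AM + 1:00 = 4:02 AM on May 25.
Arrival in UTC: 10:41 AM + 3:30 = 2:11 PM on May 25.
Elapsed = 2:11 PM − 4:02 AM = 10 hours 9 minutes.

10 hours 9 minutes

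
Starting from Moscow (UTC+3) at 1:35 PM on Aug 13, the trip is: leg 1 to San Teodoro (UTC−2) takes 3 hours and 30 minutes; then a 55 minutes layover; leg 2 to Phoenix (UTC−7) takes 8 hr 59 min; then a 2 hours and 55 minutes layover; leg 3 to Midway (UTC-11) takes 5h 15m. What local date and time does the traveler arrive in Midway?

9:09 PM on August 13

Convert departure to UTC: 1:35 PM − 3:00 = 10:35 AM UTC on Aug 13.
Add 3 hours 30 minutes leg 1 → 2:05 PM UTC.
Add 55 minutes layover in San Teodoro → 3:00 PM UTC.
Add 8 hours 59 minutes leg 2 → 11:59 PM UTC.
Add 2 hours and 55 minutes layover in Phoenix → 2:54 AM UTC (Aug 14).
Add 5 hours 15 minutes leg 3 → 8:09 AM UTC.
Midway is UTC−11:00, so local arrival = 8:09 AM − 11:00 = 9:09 PM on Aug 13.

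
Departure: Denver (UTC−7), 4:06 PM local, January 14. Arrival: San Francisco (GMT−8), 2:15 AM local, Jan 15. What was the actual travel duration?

11 hours 9 minutes

San Francisco is 1:00 behind Denver.
Clock-face elapsed time (ignoring zones) is 10 hours 9 minutes.
Actual elapsed = 10 hours 9 minutes + 1:00 = 11 hours 9 minutes.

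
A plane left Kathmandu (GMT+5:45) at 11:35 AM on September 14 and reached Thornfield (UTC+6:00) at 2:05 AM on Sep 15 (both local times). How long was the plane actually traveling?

Departure in UTC: 11:35 AM − 5:45 = 5:50 AM on Sep 14.
Arrival in UTC: 2:05 AM − 6:00 = 8:05 PM on Sep 14.
Elapsed = 8:05 PM − 5:50 AM = 14 hours 15 minutes.

14 hours 15 minutes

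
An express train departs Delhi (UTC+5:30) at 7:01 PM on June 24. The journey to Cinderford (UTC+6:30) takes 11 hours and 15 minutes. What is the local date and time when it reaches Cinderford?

7:16 AM on June 25

Convert departure to UTC: 7:01 PM − 5:30 = 1:31 PM UTC on Jun 24.
Add 11 hours and 15 minutes travel time → 12:46 AM UTC (Jun 25).
Cinderford is UTC+6:30, so local arrival = 12:46 AM + 6:30 = 7:16 AM on Jun 25.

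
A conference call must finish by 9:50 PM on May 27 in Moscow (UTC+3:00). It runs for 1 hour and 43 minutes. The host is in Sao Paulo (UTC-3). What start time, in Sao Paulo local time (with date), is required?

2:07 PM on May 27

Target end time in UTC: 9:50 PM − 3:00 = 6:50 PM on May 27.
Subtract 1 hour 43 minutes → start 5:07 PM UTC on May 27.
Sao Paulo is UTC−3:00: 5:07 PM − 3:00 = 2:07 PM on May 27.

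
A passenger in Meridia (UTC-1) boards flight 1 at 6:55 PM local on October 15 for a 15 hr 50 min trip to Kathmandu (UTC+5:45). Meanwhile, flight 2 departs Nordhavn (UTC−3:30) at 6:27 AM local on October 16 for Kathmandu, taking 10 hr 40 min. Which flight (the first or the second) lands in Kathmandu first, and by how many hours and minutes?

Flight 1 in UTC: 6:55 PM + 1:00 = 7:55 PM on Oct 15.
+15 hours 50 minutes → arrive 11:45 AM UTC on Oct 16.
Flight 2 in UTC: 6:27 AM + 3:30 = 9:57 AM on Oct 16.
+10 hours and 40 minutes → arrive 8:37 PM UTC on Oct 16.
Flight 1 lands earlier by 8 hours 52 minutes.

the first, by 8 hours 52 minutes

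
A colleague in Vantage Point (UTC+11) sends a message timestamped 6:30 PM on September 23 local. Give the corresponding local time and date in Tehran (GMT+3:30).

11:00 AM on September 23

In UTC: 6:30 PM − 11:00 = 7:30 AM on Sep 23.
Tehran is UTC+3:30: 7:30 AM + 3:30 = 11:00 AM on Sep 23.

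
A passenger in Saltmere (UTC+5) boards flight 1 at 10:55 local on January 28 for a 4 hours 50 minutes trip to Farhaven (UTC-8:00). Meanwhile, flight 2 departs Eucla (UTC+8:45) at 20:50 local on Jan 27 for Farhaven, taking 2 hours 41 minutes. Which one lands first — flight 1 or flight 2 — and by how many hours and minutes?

the second, by 19 hours 59 minutes

Flight 1 in UTC: 10:55 − 5:00 = 05:55 on Jan 28.
+4 hours 50 minutes → arrive 10:45 UTC on Jan 28.
Flight 2 in UTC: 20:50 − 8:45 = 12:05 on Jan 27.
+2 hours and 41 minutes → arrive 14:46 UTC on Jan 27.
Flight 2 lands earlier by 19 hours 59 minutes.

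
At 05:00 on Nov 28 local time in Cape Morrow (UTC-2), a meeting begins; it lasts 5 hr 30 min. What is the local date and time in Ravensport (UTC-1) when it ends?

11:30 on Nov 28

Ravensport is 1:00 ahead of Cape Morrow.
After 5 hours and 30 minutes it is 10:30 in Cape Morrow.
Shift by the zone difference: 10:30 + 1:00 = 11:30 on Nov 28 in Ravensport.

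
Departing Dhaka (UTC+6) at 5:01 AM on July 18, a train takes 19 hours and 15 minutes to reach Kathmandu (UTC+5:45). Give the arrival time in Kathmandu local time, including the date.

12:01 AM on July 19

Convert departure to UTC: 5:01 AM − 6:00 = 11:01 PM UTC on Jul 17.
Add 19 hours 15 minutes travel time → 6:16 PM UTC (Jul 18).
Kathmandu is UTC+5:45, so local arrival = 6:16 PM + 5:45 = 12:01 AM on Jul 19.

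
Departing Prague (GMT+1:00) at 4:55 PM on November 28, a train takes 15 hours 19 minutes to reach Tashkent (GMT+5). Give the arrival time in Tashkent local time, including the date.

Convert departure to UTC: 4:55 PM − 1:00 = 3:55 PM UTC on Nov 28.
Add 15 hours and 19 minutes travel time → 7:14 AM UTC (Nov 29).
Tashkent is UTC+5:00, so local arrival = 7:14 AM + 5:00 = 12:14 PM on Nov 29.

12:14 PM on Nov 29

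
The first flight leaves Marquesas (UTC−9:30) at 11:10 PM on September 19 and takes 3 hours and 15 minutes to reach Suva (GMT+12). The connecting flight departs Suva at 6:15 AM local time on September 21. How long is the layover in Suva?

Convert departure to UTC: 11:10 PM + 9:30 = 8:40 AM UTC on Sep 20.
Add 3 hours 15 minutes flight time → 11:55 AM UTC.
Suva is UTC+12:00, so local arrival = 11:55 AM + 12:00 = 11:55 PM on Sep 20.
Layover = 6:15 AM − 11:55 PM (+1 day) = 6 hours 20 minutes.

6 hours 20 minutes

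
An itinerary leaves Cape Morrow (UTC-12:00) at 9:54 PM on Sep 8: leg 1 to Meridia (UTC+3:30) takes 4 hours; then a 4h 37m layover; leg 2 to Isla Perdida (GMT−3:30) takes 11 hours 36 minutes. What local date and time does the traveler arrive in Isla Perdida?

2:37 AM on Sep 10

Convert departure to UTC: 9:54 PM + 12:00 = 9:54 AM UTC on Sep 9.
Add 4 hours leg 1 → 1:54 PM UTC.
Add 4 hours and 37 minutes layover in Meridia → 6:31 PM UTC.
Add 11 hours 36 minutes leg 2 → 6:07 AM UTC (Sep 10).
Isla Perdida is UTC−3:30, so local arrival = 6:07 AM − 3:30 = 2:37 AM on Sep 10.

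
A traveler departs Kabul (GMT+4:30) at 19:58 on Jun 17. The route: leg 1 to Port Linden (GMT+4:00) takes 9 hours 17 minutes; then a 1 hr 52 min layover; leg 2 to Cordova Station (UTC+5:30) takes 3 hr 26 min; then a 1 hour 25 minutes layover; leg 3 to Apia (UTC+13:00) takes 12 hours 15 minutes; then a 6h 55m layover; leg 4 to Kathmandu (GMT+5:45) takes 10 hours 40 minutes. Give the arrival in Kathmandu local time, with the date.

Convert departure to UTC: 19:58 − 4:30 = 15:28 UTC on Jun 17.
Add 9 hours and 17 minutes leg 1 → 00:45 UTC (Jun 18).
Add 1 hour and 52 minutes layover in Port Linden → 02:37 UTC.
Add 3 hours and 26 minutes leg 2 → 06:03 UTC.
Add 1 hour and 25 minutes layover in Cordova Station → 07:28 UTC.
Add 12 hours and 15 minutes leg 3 → 19:43 UTC.
Add 6 hours 55 minutes layover in Apia → 02:38 UTC (Jun 19).
Add 10 hours 40 minutes leg 4 → 13:18 UTC.
Kathmandu is UTC+5:45, so local arrival = 13:18 + 5:45 = 19:03 on Jun 19.

19:03 on June 19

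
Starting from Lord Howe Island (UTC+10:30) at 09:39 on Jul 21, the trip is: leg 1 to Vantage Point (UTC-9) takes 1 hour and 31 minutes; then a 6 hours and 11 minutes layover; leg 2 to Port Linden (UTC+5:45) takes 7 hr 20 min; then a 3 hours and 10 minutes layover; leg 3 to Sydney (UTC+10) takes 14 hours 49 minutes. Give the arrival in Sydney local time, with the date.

Convert departure to UTC: 09:39 − 10:30 = 23:09 UTC on Jul 20.
Add 1 hour 31 minutes leg 1 → 00:40 UTC (Jul 21).
Add 6 hours and 11 minutes layover in Vantage Point → 06:51 UTC.
Add 7 hours 20 minutes leg 2 → 14:11 UTC.
Add 3 hours and 10 minutes layover in Port Linden → 17:21 UTC.
Add 14 hours and 49 minutes leg 3 → 08:10 UTC (Jul 22).
Sydney is UTC+10:00, so local arrival = 08:10 + 10:00 = 18:10 on Jul 22.

18:10 on July 22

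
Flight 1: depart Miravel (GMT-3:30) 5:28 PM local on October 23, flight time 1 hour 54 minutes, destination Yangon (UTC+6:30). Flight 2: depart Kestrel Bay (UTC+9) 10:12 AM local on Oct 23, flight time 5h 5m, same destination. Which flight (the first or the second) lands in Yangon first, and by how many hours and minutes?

the second, by 16 hours 35 minutes

Flight 1 in UTC: 5:28 PM + 3:30 = 8:58 PM on Oct 23.
+1 hour and 54 minutes → arrive 10:52 PM UTC on Oct 23.
Flight 2 in UTC: 10:12 AM − 9:00 = 1:12 AM on Oct 23.
+5 hours 5 minutes → arrive 6:17 AM UTC on Oct 23.
Flight 2 lands earlier by 16 hours 35 minutes.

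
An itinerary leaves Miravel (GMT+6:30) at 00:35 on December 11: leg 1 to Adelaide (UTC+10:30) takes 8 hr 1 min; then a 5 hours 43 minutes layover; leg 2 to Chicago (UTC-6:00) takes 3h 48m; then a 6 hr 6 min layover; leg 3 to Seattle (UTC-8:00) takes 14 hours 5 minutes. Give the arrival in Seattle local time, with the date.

23:48 on December 11

Convert departure to UTC: 00:35 − 6:30 = 18:05 UTC on Dec 10.
Add 8 hours 1 minute leg 1 → 02:06 UTC (Dec 11).
Add 5 hours and 43 minutes layover in Adelaide → 07:49 UTC.
Add 3 hours and 48 minutes leg 2 → 11:37 UTC.
Add 6 hours and 6 minutes layover in Chicago → 17:43 UTC.
Add 14 hours and 5 minutes leg 3 → 07:48 UTC (Dec 12).
Seattle is UTC−8:00, so local arrival = 07:48 − 8:00 = 23:48 on Dec 11.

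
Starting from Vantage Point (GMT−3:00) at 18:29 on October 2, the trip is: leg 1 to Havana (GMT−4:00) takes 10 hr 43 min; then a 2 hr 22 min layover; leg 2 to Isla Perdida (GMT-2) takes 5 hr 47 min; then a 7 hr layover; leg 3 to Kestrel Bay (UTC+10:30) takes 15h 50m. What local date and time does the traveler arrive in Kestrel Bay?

Convert departure to UTC: 18:29 + 3:00 = 21:29 UTC on Oct 2.
Add 10 hours 43 minutes leg 1 → 08:12 UTC (Oct 3).
Add 2 hours and 22 minutes layover in Havana → 10:34 UTC.
Add 5 hours 47 minutes leg 2 → 16:21 UTC.
Add 7 hours layover in Isla Perdida → 23:21 UTC.
Add 15 hours 50 minutes leg 3 → 15:11 UTC (Oct 4).
Kestrel Bay is UTC+10:30, so local arrival = 15:11 + 10:30 = 01:41 on Oct 5.

01:41 on Oct 5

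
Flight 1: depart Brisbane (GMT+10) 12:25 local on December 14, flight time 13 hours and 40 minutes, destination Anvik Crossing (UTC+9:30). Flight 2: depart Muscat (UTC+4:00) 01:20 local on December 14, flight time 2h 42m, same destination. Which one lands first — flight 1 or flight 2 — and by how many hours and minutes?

the second, by 16 hours 3 minutes

Flight 1 in UTC: 12:25 − 10:00 = 02:25 on Dec 14.
+13 hours 40 minutes → arrive 16:05 UTC on Dec 14.
Flight 2 in UTC: 01:20 − 4:00 = 21:20 on Dec 13.
+2 hours 42 minutes → arrive 00:02 UTC on Dec 14.
Flight 2 lands earlier by 16 hours 3 minutes.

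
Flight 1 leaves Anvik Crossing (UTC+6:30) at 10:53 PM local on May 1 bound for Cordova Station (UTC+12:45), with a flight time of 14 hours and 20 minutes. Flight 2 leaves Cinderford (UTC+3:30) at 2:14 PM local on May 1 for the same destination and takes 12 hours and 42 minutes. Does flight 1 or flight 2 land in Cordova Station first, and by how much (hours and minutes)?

Flight 1 in UTC: 10:53 PM − 6:30 = 4:23 PM on May 1.
+14 hours 20 minutes → arrive 6:43 AM UTC on May 2.
Flight 2 in UTC: 2:14 PM − 3:30 = 10:44 AM on May 1.
+12 hours and 42 minutes → arrive 11:26 PM UTC on May 1.
Flight 2 lands earlier by 7 hours 17 minutes.

the second, by 7 hours 17 minutes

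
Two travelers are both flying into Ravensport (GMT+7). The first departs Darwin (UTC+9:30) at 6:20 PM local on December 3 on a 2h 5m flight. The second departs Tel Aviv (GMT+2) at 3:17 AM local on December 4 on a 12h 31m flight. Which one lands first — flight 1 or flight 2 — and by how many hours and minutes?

the first, by 26 hours 53 minutes

Flight 1 in UTC: 6:20 PM − 9:30 = 8:50 AM on Dec 3.
+2 hours and 5 minutes → arrive 10:55 AM UTC on Dec 3.
Flight 2 in UTC: 3:17 AM − 2:00 = 1:17 AM on Dec 4.
+12 hours and 31 minutes → arrive 1:48 PM UTC on Dec 4.
Flight 1 lands earlier by 26 hours 53 minutes.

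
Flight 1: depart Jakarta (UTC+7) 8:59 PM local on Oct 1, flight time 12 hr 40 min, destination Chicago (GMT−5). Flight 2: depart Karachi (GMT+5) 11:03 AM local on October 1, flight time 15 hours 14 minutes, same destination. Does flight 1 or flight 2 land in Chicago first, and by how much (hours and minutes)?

Flight 1 in UTC: 8:59 PM − 7:00 = 1:59 PM on Oct 1.
+12 hours 40 minutes → arrive 2:39 AM UTC on Oct 2.
Flight 2 in UTC: 11:03 AM − 5:00 = 6:03 AM on Oct 1.
+15 hours 14 minutes → arrive 9:17 PM UTC on Oct 1.
Flight 2 lands earlier by 5 hours 22 minutes.

the second, by 5 hours 22 minutes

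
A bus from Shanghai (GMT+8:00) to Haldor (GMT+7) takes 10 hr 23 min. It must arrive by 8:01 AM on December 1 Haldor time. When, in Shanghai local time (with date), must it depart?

10:38 PM on Nov 30

Target arrival in UTC: 8:01 AM − 7:00 = 1:01 AM on Dec 1.
Subtract 10 hours 23 minutes → departure 2:38 PM UTC on Nov 30.
Shanghai is UTC+8:00: 2:38 PM + 8:00 = 10:38 PM on Nov 30.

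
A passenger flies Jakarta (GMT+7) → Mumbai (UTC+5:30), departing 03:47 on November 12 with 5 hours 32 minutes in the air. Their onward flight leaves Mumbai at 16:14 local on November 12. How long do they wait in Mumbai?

Convert departure to UTC: 03:47 − 7:00 = 20:47 UTC on Nov 11.
Add 5 hours 32 minutes flight time → 02:19 UTC (Nov 12).
Mumbai is UTC+5:30, so local arrival = 02:19 + 5:30 = 07:49 on Nov 12.
Layover = 16:14 − 07:49 = 8 hours 25 minutes.

8 hours 25 minutes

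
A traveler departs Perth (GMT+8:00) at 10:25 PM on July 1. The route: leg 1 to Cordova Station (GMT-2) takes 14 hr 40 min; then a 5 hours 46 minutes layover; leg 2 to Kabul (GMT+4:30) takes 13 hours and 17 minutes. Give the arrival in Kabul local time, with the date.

Convert departure to UTC: 10:25 PM − 8:00 = 2:25 PM UTC on Jul 1.
Add 14 hours and 40 minutes leg 1 → 5:05 AM UTC (Jul 2).
Add 5 hours 46 minutes layover in Cordova Station → 10:51 AM UTC.
Add 13 hours and 17 minutes leg 2 → 12:08 AM UTC (Jul 3).
Kabul is UTC+4:30, so local arrival = 12:08 AM + 4:30 = 4:38 AM on Jul 3.

4:38 AM on Jul 3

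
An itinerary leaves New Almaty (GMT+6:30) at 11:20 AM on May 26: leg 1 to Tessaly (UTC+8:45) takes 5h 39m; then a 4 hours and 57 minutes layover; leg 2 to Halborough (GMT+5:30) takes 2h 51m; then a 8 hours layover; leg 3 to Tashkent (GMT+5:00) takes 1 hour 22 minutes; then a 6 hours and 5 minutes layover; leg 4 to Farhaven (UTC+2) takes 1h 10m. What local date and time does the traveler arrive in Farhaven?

12:54 PM on May 27

Convert departure to UTC: 11:20 AM − 6:30 = 4:50 AM UTC on May 26.
Add 5 hours 39 minutes leg 1 → 10:29 AM UTC.
Add 4 hours and 57 minutes layover in Tessaly → 3:26 PM UTC.
Add 2 hours 51 minutes leg 2 → 6:17 PM UTC.
Add 8 hours layover in Halborough → 2:17 AM UTC (May 27).
Add 1 hour and 22 minutes leg 3 → 3:39 AM UTC.
Add 6 hours and 5 minutes layover in Tashkent → 9:44 AM UTC.
Add 1 hour 10 minutes leg 4 → 10:54 AM UTC.
Farhaven is UTC+2:00, so local arrival = 10:54 AM + 2:00 = 12:54 PM on May 27.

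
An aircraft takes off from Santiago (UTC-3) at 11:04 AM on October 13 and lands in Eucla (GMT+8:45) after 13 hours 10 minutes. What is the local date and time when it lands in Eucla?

11:59 AM on October 14

Convert departure to UTC: 11:04 AM + 3:00 = 2:04 PM UTC on Oct 13.
Add 13 hours and 10 minutes travel time → 3:14 AM UTC (Oct 14).
Eucla is UTC+8:45, so local arrival = 3:14 AM + 8:45 = 11:59 AM on Oct 14.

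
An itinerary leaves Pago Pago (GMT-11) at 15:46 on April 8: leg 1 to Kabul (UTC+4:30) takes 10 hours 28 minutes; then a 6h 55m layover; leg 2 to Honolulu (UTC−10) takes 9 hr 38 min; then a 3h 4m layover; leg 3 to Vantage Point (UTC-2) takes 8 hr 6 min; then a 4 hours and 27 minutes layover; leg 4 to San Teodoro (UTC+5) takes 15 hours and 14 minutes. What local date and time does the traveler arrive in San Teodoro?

17:38 on Apr 11

Convert departure to UTC: 15:46 + 11:00 = 02:46 UTC on Apr 9.
Add 10 hours 28 minutes leg 1 → 13:14 UTC.
Add 6 hours and 55 minutes layover in Kabul → 20:09 UTC.
Add 9 hours 38 minutes leg 2 → 05:47 UTC (Apr 10).
Add 3 hours 4 minutes layover in Honolulu → 08:51 UTC.
Add 8 hours 6 minutes leg 3 → 16:57 UTC.
Add 4 hours and 27 minutes layover in Vantage Point → 21:24 UTC.
Add 15 hours and 14 minutes leg 4 → 12:38 UTC (Apr 11).
San Teodoro is UTC+5:00, so local arrival = 12:38 + 5:00 = 17:38 on Apr 11.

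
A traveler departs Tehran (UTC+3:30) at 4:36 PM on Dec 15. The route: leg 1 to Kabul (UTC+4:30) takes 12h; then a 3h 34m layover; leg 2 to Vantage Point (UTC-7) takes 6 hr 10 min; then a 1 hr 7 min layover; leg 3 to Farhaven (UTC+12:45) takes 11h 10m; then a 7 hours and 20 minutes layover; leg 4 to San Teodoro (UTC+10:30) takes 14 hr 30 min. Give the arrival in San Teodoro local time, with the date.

Convert departure to UTC: 4:36 PM − 3:30 = 1:06 PM UTC on Dec 15.
Add 12 hours leg 1 → 1:06 AM UTC (Dec 16).
Add 3 hours and 34 minutes layover in Kabul → 4:40 AM UTC.
Add 6 hours and 10 minutes leg 2 → 10:50 AM UTC.
Add 1 hour 7 minutes layover in Vantage Point → 11:57 AM UTC.
Add 11 hours and 10 minutes leg 3 → 11:07 PM UTC.
Add 7 hours and 20 minutes layover in Farhaven → 6:27 AM UTC (Dec 17).
Add 14 hours and 30 minutes leg 4 → 8:57 PM UTC.
San Teodoro is UTC+10:30, so local arrival = 8:57 PM + 10:30 = 7:27 AM on Dec 18.

7:27 AM on Dec 18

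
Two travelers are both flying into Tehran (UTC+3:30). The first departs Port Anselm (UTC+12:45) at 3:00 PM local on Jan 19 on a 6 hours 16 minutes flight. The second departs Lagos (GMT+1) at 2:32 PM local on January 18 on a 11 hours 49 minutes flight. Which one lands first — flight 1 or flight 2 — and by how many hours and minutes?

Flight 1 in UTC: 3:00 PM − 12:45 = 2:15 AM on Jan 19.
+6 hours and 16 minutes → arrive 8:31 AM UTC on Jan 19.
Flight 2 in UTC: 2:32 PM − 1:00 = 1:32 PM on Jan 18.
+11 hours 49 minutes → arrive 1:21 AM UTC on Jan 19.
Flight 2 lands earlier by 7 hours 10 minutes.

the second, by 7 hours 10 minutes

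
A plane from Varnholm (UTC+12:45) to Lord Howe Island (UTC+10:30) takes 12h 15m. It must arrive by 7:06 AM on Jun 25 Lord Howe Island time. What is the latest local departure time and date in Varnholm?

Target arrival in UTC: 7:06 AM − 10:30 = 8:36 PM on Jun 24.
Subtract 12 hours and 15 minutes → departure 8:21 AM UTC on Jun 24.
Varnholm is UTC+12:45: 8:21 AM + 12:45 = 9:06 PM on Jun 24.

9:06 PM on June 24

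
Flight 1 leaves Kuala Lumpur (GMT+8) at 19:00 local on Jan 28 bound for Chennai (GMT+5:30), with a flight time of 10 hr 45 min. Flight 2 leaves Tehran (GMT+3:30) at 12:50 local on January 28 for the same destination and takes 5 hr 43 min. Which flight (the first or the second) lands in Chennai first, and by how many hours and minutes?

Flight 1 in UTC: 19:00 − 8:00 = 11:00 on Jan 28.
+10 hours 45 minutes → arrive 21:45 UTC on Jan 28.
Flight 2 in UTC: 12:50 − 3:30 = 09:20 on Jan 28.
+5 hours 43 minutes → arrive 15:03 UTC on Jan 28.
Flight 2 lands earlier by 6 hours 42 minutes.

the second, by 6 hours 42 minutes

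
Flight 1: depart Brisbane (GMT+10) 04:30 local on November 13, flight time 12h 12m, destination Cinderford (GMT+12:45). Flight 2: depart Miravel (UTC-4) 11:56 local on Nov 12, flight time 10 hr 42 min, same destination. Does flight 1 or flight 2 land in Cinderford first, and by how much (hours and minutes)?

Flight 1 in UTC: 04:30 − 10:00 = 18:30 on Nov 12.
+12 hours and 12 minutes → arrive 06:42 UTC on Nov 13.
Flight 2 in UTC: 11:56 + 4:00 = 15:56 on Nov 12.
+10 hours and 42 minutes → arrive 02:38 UTC on Nov 13.
Flight 2 lands earlier by 4 hours 4 minutes.

the second, by 4 hours 4 minutes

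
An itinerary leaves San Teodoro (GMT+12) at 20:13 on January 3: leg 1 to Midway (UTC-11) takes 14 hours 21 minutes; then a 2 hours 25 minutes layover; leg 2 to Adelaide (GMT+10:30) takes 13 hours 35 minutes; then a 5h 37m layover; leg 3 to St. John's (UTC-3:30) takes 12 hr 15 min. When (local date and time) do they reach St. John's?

04:56 on Jan 5

Convert departure to UTC: 20:13 − 12:00 = 08:13 UTC on Jan 3.
Add 14 hours 21 minutes leg 1 → 22:34 UTC.
Add 2 hours and 25 minutes layover in Midway → 00:59 UTC (Jan 4).
Add 13 hours 35 minutes leg 2 → 14:34 UTC.
Add 5 hours 37 minutes layover in Adelaide → 20:11 UTC.
Add 12 hours and 15 minutes leg 3 → 08:26 UTC (Jan 5).
St. John's is UTC−3:30, so local arrival = 08:26 − 3:30 = 04:56 on Jan 5.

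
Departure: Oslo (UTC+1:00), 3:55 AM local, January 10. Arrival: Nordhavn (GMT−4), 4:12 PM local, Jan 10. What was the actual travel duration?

17 hours 17 minutes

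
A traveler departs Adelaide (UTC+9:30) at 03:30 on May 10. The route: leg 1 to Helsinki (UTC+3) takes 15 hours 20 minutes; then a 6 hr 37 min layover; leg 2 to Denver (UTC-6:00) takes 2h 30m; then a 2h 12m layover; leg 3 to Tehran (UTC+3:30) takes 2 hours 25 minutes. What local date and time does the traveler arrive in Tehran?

Convert departure to UTC: 03:30 − 9:30 = 18:00 UTC on May 9.
Add 15 hours and 20 minutes leg 1 → 09:20 UTC (May 10).
Add 6 hours 37 minutes layover in Helsinki → 15:57 UTC.
Add 2 hours and 30 minutes leg 2 → 18:27 UTC.
Add 2 hours and 12 minutes layover in Denver → 20:39 UTC.
Add 2 hours 25 minutes leg 3 → 23:04 UTC.
Tehran is UTC+3:30, so local arrival = 23:04 + 3:30 = 02:34 on May 11.

02:34 on May 11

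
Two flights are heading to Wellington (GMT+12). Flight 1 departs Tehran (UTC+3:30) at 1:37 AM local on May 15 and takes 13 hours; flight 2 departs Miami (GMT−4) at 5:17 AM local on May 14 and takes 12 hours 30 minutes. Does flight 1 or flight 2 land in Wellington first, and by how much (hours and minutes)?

the second, by 13 hours 20 minutes

Flight 1 in UTC: 1:37 AM − 3:30 = 10:07 PM on May 14.
+13 hours → arrive 11:07 AM UTC on May 15.
Flight 2 in UTC: 5:17 AM + 4:00 = 9:17 AM on May 14.
+12 hours 30 minutes → arrive 9:47 PM UTC on May 14.
Flight 2 lands earlier by 13 hours 20 minutes.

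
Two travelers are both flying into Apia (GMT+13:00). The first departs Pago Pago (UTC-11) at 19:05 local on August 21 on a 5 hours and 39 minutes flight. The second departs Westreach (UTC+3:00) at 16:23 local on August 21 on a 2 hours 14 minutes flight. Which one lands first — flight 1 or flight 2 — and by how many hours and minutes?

Flight 1 in UTC: 19:05 + 11:00 = 06:05 on Aug 22.
+5 hours and 39 minutes → arrive 11:44 UTC on Aug 22.
Flight 2 in UTC: 16:23 − 3:00 = 13:23 on Aug 21.
+2 hours 14 minutes → arrive 15:37 UTC on Aug 21.
Flight 2 lands earlier by 20 hours 7 minutes.

the second, by 20 hours 7 minutes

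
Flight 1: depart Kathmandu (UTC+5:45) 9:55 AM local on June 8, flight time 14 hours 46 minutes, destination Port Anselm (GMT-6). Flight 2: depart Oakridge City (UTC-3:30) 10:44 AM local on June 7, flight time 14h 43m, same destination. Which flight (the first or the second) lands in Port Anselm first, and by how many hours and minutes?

Flight 1 in UTC: 9:55 AM − 5:45 = 4:10 AM on Jun 8.
+14 hours 46 minutes → arrive 6:56 PM UTC on Jun 8.
Flight 2 in UTC: 10:44 AM + 3:30 = 2:14 PM on Jun 7.
+14 hours 43 minutes → arrive 4:57 AM UTC on Jun 8.
Flight 2 lands earlier by 13 hours 59 minutes.

the second, by 13 hours 59 minutes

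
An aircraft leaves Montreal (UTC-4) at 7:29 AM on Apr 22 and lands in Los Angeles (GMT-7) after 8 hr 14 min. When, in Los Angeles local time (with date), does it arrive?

12:43 PM on April 22

Convert departure to UTC: 7:29 AM + 4:00 = 11:29 AM UTC on Apr 22.
Add 8 hours 14 minutes travel time → 7:43 PM UTC.
Los Angeles is UTC−7:00, so local arrival = 7:43 PM − 7:00 = 12:43 PM on Apr 22.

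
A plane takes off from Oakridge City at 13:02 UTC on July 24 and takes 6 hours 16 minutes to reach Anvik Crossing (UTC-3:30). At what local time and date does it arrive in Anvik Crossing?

15:48 on July 24

Departure is given in UTC: 13:02 on Jul 24.
Add 6 hours and 16 minutes → 19:18 UTC.
Anvik Crossing is UTC−3:30: 19:18 − 3:30 = 15:48 on Jul 24.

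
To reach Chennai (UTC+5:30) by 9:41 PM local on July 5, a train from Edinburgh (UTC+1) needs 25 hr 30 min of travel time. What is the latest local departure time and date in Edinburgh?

Target arrival in UTC: 9:41 PM − 5:30 = 4:11 PM on Jul 5.
Subtract 25 hours 30 minutes → departure 2:41 PM UTC on Jul 4.
Edinburgh is UTC+1:00: 2:41 PM + 1:00 = 3:41 PM on Jul 4.

3:41 PM on Jul 4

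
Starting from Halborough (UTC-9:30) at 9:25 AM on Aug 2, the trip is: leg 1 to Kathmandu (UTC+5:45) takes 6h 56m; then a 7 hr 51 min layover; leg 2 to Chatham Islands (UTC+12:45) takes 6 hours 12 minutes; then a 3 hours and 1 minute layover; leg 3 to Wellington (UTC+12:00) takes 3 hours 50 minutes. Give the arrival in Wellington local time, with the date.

10:45 AM on Aug 4

Convert departure to UTC: 9:25 AM + 9:30 = 6:55 PM UTC on Aug 2.
Add 6 hours and 56 minutes leg 1 → 1:51 AM UTC (Aug 3).
Add 7 hours and 51 minutes layover in Kathmandu → 9:42 AM UTC.
Add 6 hours 12 minutes leg 2 → 3:54 PM UTC.
Add 3 hours and 1 minute layover in Chatham Islands → 6:55 PM UTC.
Add 3 hours 50 minutes leg 3 → 10:45 PM UTC.
Wellington is UTC+12:00, so local arrival = 10:45 PM + 12:00 = 10:45 AM on Aug 4.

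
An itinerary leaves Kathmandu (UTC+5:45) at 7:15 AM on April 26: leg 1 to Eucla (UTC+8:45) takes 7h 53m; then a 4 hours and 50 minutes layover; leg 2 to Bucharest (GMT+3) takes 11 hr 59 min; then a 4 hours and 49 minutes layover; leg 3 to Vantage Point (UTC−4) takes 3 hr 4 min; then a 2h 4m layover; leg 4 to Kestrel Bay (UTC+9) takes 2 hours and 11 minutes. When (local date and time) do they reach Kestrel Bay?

Convert departure to UTC: 7:15 AM − 5:45 = 1:30 AM UTC on Apr 26.
Add 7 hours 53 minutes leg 1 → 9:23 AM UTC.
Add 4 hours and 50 minutes layover in Eucla → 2:13 PM UTC.
Add 11 hours and 59 minutes leg 2 → 2:12 AM UTC (Apr 27).
Add 4 hours and 49 minutes layover in Bucharest → 7:01 AM UTC.
Add 3 hours 4 minutes leg 3 → 10:05 AM UTC.
Add 2 hours 4 minutes layover in Vantage Point → 12:09 PM UTC.
Add 2 hours and 11 minutes leg 4 → 2:20 PM UTC.
Kestrel Bay is UTC+9:00, so local arrival = 2:20 PM + 9:00 = 11:20 PM on Apr 27.

11:20 PM on April 27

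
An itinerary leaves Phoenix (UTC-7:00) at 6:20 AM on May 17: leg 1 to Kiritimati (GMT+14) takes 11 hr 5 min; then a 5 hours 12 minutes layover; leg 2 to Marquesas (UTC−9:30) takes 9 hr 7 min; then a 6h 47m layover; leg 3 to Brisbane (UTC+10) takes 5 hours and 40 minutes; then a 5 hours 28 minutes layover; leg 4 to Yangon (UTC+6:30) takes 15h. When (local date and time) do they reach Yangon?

6:09 AM on May 20

Convert departure to UTC: 6:20 AM + 7:00 = 1:20 PM UTC on May 17.
Add 11 hours and 5 minutes leg 1 → 12:25 AM UTC (May 18).
Add 5 hours and 12 minutes layover in Kiritimati → 5:37 AM UTC.
Add 9 hours 7 minutes leg 2 → 2:44 PM UTC.
Add 6 hours and 47 minutes layover in Marquesas → 9:31 PM UTC.
Add 5 hours 40 minutes leg 3 → 3:11 AM UTC (May 19).
Add 5 hours 28 minutes layover in Brisbane → 8:39 AM UTC.
Add 15 hours leg 4 → 11:39 PM UTC.
Yangon is UTC+6:30, so local arrival = 11:39 PM + 6:30 = 6:09 AM on May 20.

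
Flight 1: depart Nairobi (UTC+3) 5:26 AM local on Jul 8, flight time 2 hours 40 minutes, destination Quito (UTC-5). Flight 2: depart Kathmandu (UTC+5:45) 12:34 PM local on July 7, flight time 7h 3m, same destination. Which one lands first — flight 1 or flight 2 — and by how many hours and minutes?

Flight 1 in UTC: 5:26 AM − 3:00 = 2:26 AM on Jul 8.
+2 hours and 40 minutes → arrive 5:06 AM UTC on Jul 8.
Flight 2 in UTC: 12:34 PM − 5:45 = 6:49 AM on Jul 7.
+7 hours 3 minutes → arrive 1:52 PM UTC on Jul 7.
Flight 2 lands earlier by 15 hours 14 minutes.

the second, by 15 hours 14 minutes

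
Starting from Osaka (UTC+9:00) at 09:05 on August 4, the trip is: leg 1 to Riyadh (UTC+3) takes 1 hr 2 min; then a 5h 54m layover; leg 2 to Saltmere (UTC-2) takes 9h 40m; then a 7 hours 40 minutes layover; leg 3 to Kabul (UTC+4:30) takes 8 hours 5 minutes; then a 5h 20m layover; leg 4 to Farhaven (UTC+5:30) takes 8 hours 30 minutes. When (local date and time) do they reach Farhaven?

03:46 on Aug 6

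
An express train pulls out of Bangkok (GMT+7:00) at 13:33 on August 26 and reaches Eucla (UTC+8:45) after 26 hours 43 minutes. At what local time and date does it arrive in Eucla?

18:01 on August 27

Convert departure to UTC: 13:33 − 7:00 = 06:33 UTC on Aug 26.
Add 26 hours 43 minutes travel time → 09:16 UTC (Aug 27).
Eucla is UTC+8:45, so local arrival = 09:16 + 8:45 = 18:01 on Aug 27.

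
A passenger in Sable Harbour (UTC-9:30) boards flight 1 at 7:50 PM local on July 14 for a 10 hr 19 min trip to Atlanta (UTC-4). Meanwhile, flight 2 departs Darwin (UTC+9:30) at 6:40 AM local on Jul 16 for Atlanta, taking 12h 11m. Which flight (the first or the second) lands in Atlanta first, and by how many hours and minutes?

Flight 1 in UTC: 7:50 PM + 9:30 = 5:20 AM on Jul 15.
+10 hours 19 minutes → arrive 3:39 PM UTC on Jul 15.
Flight 2 in UTC: 6:40 AM − 9:30 = 9:10 PM on Jul 15.
+12 hours and 11 minutes → arrive 9:21 AM UTC on Jul 16.
Flight 1 lands earlier by 17 hours 42 minutes.

the first, by 17 hours 42 minutes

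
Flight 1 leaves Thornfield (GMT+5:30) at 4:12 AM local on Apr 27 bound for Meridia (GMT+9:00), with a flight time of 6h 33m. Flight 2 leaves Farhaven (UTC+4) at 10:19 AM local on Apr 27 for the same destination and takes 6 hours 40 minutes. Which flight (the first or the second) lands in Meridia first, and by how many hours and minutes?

Flight 1 in UTC: 4:12 AM − 5:30 = 10:42 PM on Apr 26.
+6 hours and 33 minutes → arrive 5:15 AM UTC on Apr 27.
Flight 2 in UTC: 10:19 AM − 4:00 = 6:19 AM on Apr 27.
+6 hours and 40 minutes → arrive 12:59 PM UTC on Apr 27.
Flight 1 lands earlier by 7 hours 44 minutes.

the first, by 7 hours 44 minutes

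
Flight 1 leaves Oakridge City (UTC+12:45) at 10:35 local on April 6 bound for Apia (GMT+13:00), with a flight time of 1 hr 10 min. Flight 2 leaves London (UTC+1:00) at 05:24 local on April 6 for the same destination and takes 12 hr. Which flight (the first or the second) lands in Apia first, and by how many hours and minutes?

the first, by 17 hours 24 minutes

Flight 1 in UTC: 10:35 − 12:45 = 21:50 on Apr 5.
+1 hour and 10 minutes → arrive 23:00 UTC on Apr 5.
Flight 2 in UTC: 05:24 − 1:00 = 04:24 on Apr 6.
+12 hours → arrive 16:24 UTC on Apr 6.
Flight 1 lands earlier by 17 hours 24 minutes.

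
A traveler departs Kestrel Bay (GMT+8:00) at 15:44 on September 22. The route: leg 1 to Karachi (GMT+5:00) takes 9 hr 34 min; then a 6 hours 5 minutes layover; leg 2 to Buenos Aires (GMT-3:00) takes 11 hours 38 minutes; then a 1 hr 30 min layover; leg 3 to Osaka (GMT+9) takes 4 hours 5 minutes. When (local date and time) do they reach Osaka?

01:36 on Sep 24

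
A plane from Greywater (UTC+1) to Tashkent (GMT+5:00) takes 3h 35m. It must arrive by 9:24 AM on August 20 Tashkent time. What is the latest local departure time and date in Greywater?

Target arrival in UTC: 9:24 AM − 5:00 = 4:24 AM on Aug 20.
Subtract 3 hours 35 minutes → departure 12:49 AM UTC on Aug 20.
Greywater is UTC+1:00: 12:49 AM + 1:00 = 1:49 AM on Aug 20.

1:49 AM on Aug 20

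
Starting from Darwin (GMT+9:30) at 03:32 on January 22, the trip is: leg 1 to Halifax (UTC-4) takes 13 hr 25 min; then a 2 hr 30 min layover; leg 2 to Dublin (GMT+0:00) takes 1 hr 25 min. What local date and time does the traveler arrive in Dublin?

Convert departure to UTC: 03:32 − 9:30 = 18:02 UTC on Jan 21.
Add 13 hours and 25 minutes leg 1 → 07:27 UTC (Jan 22).
Add 2 hours and 30 minutes layover in Halifax → 09:57 UTC.
Add 1 hour 25 minutes leg 2 → 11:22 UTC.
Dublin is UTC+0, so local arrival is the same: 11:22 on Jan 22.

11:22 on January 22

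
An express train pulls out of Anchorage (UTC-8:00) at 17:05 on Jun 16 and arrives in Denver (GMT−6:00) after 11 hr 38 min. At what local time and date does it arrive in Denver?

06:43 on June 17

Convert departure to UTC: 17:05 + 8:00 = 01:05 UTC on Jun 17.
Add 11 hours and 38 minutes travel time → 12:43 UTC.
Denver is UTC−6:00, so local arrival = 12:43 − 6:00 = 06:43 on Jun 17.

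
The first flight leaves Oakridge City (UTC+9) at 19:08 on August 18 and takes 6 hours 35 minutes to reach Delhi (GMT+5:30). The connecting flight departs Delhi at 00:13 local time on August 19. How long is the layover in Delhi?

Convert departure to UTC: 19:08 − 9:00 = 10:08 UTC on Aug 18.
Add 6 hours and 35 minutes flight time → 16:43 UTC.
Delhi is UTC+5:30, so local arrival = 16:43 + 5:30 = 22:13 on Aug 18.
Layover = 00:13 − 22:13 (+1 day) = 2 hours.

2 hours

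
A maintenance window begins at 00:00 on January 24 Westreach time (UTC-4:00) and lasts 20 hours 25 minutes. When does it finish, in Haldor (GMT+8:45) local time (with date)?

Convert start to UTC: 00:00 + 4:00 = 04:00 UTC on Jan 24.
Add 20 hours and 25 minutes duration → 00:25 UTC (Jan 25).
Haldor is UTC+8:45, so local end time = 00:25 + 8:45 = 09:10 on Jan 25.

09:10 on January 25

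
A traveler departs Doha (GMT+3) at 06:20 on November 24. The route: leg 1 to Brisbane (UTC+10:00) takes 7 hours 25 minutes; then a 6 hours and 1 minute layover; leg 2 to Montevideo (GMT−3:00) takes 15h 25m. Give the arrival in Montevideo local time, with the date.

05:11 on November 25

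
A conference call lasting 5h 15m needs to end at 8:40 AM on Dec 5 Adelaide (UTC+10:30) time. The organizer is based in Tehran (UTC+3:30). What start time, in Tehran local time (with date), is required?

Target end time in UTC: 8:40 AM − 10:30 = 10:10 PM on Dec 4.
Subtract 5 hours and 15 minutes → start 4:55 PM UTC on Dec 4.
Tehran is UTC+3:30: 4:55 PM + 3:30 = 8:25 PM on Dec 4.

8:25 PM on December 4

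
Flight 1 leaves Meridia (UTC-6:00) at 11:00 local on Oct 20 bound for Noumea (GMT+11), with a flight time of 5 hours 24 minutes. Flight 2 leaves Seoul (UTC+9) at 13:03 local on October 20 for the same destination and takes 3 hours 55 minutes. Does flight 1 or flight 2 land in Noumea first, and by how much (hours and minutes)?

Flight 1 in UTC: 11:00 + 6:00 = 17:00 on Oct 20.
+5 hours 24 minutes → arrive 22:24 UTC on Oct 20.
Flight 2 in UTC: 13:03 − 9:00 = 04:03 on Oct 20.
+3 hours 55 minutes → arrive 07:58 UTC on Oct 20.
Flight 2 lands earlier by 14 hours 26 minutes.

the second, by 14 hours 26 minutes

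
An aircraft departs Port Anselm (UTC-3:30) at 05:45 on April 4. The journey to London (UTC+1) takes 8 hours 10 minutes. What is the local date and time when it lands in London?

18:25 on April 4

Convert departure to UTC: 05:45 + 3:30 = 09:15 UTC on Apr 4.
Add 8 hours and 10 minutes travel time → 17:25 UTC.
London is UTC+1:00, so local arrival = 17:25 + 1:00 = 18:25 on Apr 4.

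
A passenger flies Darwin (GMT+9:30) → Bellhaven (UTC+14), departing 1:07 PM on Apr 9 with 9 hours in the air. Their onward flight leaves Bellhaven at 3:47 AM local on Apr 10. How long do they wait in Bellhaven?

Convert departure to UTC: 1:07 PM − 9:30 = 3:37 AM UTC on Apr 9.
Add 9 hours flight time → 12:37 PM UTC.
Bellhaven is UTC+14:00, so local arrival = 12:37 PM + 14:00 = 2:37 AM on Apr 10.
Layover = 3:47 AM − 2:37 AM = 1 hour 10 minutes.

1 hour 10 minutes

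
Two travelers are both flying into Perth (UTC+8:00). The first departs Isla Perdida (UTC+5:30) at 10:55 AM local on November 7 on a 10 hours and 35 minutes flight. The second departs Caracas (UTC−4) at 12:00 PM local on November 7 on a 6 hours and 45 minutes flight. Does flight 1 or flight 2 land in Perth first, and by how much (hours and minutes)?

Flight 1 in UTC: 10:55 AM − 5:30 = 5:25 AM on Nov 7.
+10 hours 35 minutes → arrive 4:00 PM UTC on Nov 7.
Flight 2 in UTC: 12:00 PM + 4:00 = 4:00 PM on Nov 7.
+6 hours 45 minutes → arrive 10:45 PM UTC on Nov 7.
Flight 1 lands earlier by 6 hours 45 minutes.

the first, by 6 hours 45 minutes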